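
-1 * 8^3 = -512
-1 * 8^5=-32768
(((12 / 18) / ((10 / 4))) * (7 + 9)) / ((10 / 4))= 128 / 75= 1.71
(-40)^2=1600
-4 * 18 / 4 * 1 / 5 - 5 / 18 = -349 / 90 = -3.88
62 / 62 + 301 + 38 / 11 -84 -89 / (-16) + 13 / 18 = 360739 / 1584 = 227.74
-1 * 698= -698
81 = 81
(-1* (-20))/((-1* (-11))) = 20/11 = 1.82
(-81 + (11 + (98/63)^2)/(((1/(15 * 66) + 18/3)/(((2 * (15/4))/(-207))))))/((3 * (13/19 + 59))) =-2841803077/6275603061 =-0.45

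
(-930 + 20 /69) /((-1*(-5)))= -12830 /69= -185.94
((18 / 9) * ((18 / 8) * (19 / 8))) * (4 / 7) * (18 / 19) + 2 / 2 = 95 / 14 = 6.79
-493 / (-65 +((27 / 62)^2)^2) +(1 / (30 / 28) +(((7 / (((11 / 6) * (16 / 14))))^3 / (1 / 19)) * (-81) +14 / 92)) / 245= -226.65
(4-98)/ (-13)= 94/ 13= 7.23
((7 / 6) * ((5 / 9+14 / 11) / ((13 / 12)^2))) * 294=993328 / 1859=534.33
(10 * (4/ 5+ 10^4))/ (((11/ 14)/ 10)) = 14001120/ 11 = 1272829.09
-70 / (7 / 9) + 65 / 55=-977 / 11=-88.82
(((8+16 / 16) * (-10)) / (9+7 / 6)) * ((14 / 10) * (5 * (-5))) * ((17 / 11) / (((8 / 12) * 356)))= 240975 / 119438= 2.02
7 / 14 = 1 / 2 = 0.50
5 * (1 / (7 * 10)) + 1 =15 / 14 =1.07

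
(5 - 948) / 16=-943 / 16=-58.94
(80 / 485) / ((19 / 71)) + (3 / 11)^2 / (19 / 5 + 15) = 13003799 / 20962282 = 0.62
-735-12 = -747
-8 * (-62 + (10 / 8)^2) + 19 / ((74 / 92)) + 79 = 43373 / 74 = 586.12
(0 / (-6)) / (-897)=0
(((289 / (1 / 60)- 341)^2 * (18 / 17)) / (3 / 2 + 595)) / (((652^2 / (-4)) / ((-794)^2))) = -1639571128257924 / 538845889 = -3042745.92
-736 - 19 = -755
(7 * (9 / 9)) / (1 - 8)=-1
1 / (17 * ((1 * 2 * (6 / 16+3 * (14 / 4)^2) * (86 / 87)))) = 58 / 72369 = 0.00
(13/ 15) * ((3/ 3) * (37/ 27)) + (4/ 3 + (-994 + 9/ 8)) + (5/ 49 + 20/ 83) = -990.01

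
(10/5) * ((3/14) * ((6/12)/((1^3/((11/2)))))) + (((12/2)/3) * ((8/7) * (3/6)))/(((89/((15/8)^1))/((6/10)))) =2973/2492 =1.19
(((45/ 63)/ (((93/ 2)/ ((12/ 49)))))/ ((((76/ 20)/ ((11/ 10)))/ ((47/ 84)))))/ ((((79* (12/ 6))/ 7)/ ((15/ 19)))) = 12925/ 606485054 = 0.00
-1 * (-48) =48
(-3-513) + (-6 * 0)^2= -516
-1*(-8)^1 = 8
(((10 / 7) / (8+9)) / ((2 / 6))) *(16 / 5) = 96 / 119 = 0.81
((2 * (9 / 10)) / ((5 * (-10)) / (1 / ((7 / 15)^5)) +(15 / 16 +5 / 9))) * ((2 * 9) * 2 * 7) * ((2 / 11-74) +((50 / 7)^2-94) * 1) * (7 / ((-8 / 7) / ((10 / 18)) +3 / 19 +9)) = -219737915208000 / 1625793257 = -135157.35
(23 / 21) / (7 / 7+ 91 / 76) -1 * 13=-12.50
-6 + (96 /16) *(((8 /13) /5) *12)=186 /65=2.86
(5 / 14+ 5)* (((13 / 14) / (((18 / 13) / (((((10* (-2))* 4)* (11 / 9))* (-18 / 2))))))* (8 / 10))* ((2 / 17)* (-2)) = -1487200 / 2499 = -595.12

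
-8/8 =-1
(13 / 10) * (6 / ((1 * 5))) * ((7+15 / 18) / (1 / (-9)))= -5499 / 50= -109.98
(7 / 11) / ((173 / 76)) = 532 / 1903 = 0.28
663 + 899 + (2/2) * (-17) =1545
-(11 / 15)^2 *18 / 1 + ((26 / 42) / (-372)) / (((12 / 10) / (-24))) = -471001 / 48825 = -9.65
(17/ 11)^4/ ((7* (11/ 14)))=167042/ 161051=1.04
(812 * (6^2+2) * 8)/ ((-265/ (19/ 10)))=-2345056/ 1325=-1769.85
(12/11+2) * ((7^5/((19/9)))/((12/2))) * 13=11143041/209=53315.99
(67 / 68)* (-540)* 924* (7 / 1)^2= -409521420 / 17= -24089495.29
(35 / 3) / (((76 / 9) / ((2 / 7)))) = 15 / 38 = 0.39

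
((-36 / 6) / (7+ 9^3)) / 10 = -3 / 3680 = -0.00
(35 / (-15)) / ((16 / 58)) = -203 / 24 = -8.46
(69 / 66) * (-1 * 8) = -92 / 11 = -8.36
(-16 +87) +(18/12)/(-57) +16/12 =8243/114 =72.31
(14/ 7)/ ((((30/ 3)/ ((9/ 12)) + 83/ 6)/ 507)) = 6084/ 163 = 37.33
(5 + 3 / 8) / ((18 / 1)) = 43 / 144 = 0.30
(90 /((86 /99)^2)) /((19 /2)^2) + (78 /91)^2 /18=44557388 /32706961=1.36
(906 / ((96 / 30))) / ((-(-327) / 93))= 70215 / 872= 80.52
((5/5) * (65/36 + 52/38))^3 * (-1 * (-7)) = 71627123477/320013504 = 223.83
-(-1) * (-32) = -32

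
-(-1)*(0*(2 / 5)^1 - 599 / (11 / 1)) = -599 / 11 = -54.45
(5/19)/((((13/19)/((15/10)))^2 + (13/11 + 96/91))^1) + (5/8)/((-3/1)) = -19215415/190828488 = -0.10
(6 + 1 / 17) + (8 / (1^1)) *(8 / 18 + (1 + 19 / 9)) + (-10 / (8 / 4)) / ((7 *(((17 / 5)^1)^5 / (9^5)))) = -5217414112 / 89450991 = -58.33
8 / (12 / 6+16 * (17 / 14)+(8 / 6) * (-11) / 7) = 12 / 29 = 0.41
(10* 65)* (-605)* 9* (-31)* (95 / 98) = 5211545625 / 49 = 106358073.98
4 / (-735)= -4 / 735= -0.01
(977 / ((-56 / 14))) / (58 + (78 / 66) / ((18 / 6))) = -32241 / 7708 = -4.18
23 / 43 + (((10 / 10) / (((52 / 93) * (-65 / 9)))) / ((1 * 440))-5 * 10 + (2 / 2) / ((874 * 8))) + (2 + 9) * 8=1076883173583 / 27945975200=38.53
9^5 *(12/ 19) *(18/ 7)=12754584/ 133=95899.13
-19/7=-2.71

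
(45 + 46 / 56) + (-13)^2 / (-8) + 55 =4463 / 56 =79.70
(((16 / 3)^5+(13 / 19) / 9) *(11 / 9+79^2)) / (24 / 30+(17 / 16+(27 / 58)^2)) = 75305879177368000 / 5812807617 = 12955164.55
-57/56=-1.02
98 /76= 49 /38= 1.29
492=492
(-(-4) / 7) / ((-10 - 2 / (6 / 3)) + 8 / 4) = -4 / 63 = -0.06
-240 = -240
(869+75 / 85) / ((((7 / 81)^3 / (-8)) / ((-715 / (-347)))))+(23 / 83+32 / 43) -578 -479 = -160445564945558756 / 7221361133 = -22218188.79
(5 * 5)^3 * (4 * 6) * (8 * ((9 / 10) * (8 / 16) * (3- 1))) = 2700000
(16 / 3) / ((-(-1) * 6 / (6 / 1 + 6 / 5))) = 32 / 5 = 6.40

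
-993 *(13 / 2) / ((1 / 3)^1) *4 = -77454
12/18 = 2/3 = 0.67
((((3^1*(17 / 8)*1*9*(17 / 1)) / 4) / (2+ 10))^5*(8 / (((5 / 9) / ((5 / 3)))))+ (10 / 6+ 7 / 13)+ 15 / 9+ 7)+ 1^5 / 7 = 97495758029781706891 / 1172526071808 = 83150183.50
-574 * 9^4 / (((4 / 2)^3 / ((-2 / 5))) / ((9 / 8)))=16947063 / 80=211838.29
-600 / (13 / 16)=-9600 / 13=-738.46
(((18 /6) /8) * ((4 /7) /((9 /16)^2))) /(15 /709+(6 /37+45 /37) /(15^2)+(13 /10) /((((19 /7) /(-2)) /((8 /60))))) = -398741600 /59133753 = -6.74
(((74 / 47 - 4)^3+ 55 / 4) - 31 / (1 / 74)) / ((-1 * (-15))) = -152.97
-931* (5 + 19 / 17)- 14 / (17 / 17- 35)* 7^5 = 1225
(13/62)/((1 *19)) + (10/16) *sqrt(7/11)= 13/1178 + 5 *sqrt(77)/88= 0.51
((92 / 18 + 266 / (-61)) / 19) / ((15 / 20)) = 1648 / 31293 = 0.05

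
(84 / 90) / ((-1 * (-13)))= 14 / 195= 0.07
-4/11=-0.36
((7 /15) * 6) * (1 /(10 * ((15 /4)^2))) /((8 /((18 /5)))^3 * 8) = 567 /2500000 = 0.00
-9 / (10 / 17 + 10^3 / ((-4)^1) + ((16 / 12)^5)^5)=-0.01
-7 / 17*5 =-35 / 17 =-2.06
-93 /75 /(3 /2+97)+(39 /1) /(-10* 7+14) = -0.71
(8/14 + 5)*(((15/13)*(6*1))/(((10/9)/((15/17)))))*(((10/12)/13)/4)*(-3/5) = -3645/12376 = -0.29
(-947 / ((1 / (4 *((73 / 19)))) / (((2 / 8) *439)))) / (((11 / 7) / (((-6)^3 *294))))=64549100520.34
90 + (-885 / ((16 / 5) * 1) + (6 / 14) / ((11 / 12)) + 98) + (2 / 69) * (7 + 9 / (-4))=-7477073 / 85008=-87.96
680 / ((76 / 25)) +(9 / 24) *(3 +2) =34285 / 152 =225.56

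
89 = 89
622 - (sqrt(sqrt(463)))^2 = 622 - sqrt(463) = 600.48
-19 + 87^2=7550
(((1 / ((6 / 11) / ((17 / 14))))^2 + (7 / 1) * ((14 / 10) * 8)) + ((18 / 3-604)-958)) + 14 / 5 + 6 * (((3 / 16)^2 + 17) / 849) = -117392592131 / 79873920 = -1469.72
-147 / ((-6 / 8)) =196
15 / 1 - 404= -389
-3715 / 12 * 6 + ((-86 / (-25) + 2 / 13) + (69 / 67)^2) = -5406325421 / 2917850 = -1852.85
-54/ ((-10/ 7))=189/ 5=37.80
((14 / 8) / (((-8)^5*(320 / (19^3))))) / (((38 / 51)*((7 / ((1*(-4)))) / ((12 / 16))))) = 55233 / 83886080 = 0.00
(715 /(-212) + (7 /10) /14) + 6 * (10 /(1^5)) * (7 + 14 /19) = 4641141 /10070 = 460.89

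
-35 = -35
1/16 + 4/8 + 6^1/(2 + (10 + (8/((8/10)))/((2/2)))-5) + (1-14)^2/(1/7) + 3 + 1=323113/272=1187.92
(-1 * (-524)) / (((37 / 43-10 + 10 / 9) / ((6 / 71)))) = -1216728 / 220597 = -5.52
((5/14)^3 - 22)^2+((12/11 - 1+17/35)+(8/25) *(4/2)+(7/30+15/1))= 3096290661953/6211867200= 498.45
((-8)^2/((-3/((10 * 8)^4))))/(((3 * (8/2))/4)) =-2621440000/9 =-291271111.11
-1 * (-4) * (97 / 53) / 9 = 388 / 477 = 0.81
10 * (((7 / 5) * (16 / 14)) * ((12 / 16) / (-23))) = -12 / 23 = -0.52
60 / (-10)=-6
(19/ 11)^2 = 361/ 121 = 2.98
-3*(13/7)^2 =-507/49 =-10.35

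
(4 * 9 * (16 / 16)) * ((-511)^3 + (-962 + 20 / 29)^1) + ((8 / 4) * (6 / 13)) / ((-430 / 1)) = -4803616523.17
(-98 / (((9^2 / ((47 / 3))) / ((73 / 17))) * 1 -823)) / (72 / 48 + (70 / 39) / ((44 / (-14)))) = 0.13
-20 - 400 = -420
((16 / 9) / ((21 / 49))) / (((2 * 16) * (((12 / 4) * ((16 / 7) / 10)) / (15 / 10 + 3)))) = 245 / 288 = 0.85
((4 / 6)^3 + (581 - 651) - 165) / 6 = -6337 / 162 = -39.12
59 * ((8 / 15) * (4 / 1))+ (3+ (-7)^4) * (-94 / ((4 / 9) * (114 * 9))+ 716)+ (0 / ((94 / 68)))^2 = 163484959 / 95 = 1720894.31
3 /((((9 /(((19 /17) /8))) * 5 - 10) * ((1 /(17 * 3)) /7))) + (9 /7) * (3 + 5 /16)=2553849 /332080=7.69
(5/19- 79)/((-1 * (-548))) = -374/2603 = -0.14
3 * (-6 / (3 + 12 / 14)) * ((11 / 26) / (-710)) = 0.00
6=6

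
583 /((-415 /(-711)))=414513 /415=998.83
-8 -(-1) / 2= -15 / 2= -7.50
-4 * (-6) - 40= -16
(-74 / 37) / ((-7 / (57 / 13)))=114 / 91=1.25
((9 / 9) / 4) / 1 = 1 / 4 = 0.25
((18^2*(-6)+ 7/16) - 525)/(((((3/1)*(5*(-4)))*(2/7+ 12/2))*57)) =276479/2407680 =0.11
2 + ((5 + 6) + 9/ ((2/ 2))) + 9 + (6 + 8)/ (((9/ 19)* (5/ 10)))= 811/ 9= 90.11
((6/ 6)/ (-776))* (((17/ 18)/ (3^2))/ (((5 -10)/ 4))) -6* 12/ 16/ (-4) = 353599/ 314280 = 1.13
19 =19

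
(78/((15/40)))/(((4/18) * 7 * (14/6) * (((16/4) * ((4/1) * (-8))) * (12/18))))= -1053/1568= -0.67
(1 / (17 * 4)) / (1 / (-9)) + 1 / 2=25 / 68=0.37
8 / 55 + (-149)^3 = -181937187 / 55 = -3307948.85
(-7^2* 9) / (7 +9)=-441 / 16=-27.56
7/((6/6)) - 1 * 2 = 5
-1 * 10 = -10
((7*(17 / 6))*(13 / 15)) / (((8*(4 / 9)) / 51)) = 78897 / 320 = 246.55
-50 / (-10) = 5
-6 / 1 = -6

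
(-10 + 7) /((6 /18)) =-9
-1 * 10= -10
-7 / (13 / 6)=-42 / 13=-3.23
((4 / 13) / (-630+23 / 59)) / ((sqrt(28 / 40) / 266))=-8968 * sqrt(70) / 482911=-0.16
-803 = -803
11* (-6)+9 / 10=-651 / 10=-65.10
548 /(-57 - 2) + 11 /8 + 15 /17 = -7.03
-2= -2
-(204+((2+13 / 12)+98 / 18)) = -212.53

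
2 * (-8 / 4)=-4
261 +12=273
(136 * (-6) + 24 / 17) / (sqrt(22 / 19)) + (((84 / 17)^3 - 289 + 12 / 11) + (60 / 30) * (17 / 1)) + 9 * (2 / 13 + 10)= -6924 * sqrt(418) / 187 - 29426361 / 702559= -798.90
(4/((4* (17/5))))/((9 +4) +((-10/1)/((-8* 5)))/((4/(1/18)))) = 288/12733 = 0.02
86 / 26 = 43 / 13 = 3.31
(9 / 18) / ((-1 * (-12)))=1 / 24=0.04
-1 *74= -74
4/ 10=0.40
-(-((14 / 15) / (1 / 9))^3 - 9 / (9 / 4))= 74588 / 125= 596.70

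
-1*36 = -36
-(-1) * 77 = 77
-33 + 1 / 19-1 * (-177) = 2737 / 19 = 144.05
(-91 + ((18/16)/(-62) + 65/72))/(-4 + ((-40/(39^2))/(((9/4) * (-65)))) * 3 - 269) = 530278905/1606450256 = 0.33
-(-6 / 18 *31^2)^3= 887503681 / 27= 32870506.70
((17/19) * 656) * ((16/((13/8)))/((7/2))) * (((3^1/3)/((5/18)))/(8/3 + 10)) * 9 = 693743616/164255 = 4223.58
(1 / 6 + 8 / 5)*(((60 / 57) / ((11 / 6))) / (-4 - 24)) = -53 / 1463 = -0.04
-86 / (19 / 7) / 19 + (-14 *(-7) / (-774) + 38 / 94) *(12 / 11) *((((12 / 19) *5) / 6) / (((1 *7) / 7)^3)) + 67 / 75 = -370078453 / 601904325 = -0.61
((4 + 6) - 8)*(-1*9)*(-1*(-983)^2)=17393202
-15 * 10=-150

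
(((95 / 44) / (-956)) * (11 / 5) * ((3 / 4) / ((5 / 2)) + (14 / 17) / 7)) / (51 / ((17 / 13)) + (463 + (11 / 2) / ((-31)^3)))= -40188059 / 9721996131120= -0.00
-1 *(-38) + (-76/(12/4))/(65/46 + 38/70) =236626/9447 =25.05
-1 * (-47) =47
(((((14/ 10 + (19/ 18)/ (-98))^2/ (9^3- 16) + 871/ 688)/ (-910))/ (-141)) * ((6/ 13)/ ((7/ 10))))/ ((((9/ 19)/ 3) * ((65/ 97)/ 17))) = 47402004600004711/ 45253317048764233500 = 0.00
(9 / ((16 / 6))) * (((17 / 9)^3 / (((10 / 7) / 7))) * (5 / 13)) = 240737 / 5616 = 42.87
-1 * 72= -72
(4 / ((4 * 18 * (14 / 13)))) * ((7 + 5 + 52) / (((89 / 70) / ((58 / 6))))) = 60320 / 2403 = 25.10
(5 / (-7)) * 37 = -185 / 7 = -26.43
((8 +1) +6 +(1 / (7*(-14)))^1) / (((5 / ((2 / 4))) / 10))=14.99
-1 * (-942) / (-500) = -471 / 250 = -1.88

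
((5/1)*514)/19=2570/19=135.26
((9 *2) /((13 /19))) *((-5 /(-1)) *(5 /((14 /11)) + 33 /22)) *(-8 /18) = -28880 /91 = -317.36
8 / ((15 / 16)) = 128 / 15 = 8.53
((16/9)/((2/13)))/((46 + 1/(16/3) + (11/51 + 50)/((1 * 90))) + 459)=424320/18570973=0.02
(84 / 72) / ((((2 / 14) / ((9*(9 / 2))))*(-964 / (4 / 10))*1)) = -1323 / 9640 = -0.14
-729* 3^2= -6561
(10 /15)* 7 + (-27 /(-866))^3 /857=4.67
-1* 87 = -87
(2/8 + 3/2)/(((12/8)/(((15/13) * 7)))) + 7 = 427/26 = 16.42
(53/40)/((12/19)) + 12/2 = 8.10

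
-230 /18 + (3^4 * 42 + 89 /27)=91598 /27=3392.52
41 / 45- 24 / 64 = 193 / 360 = 0.54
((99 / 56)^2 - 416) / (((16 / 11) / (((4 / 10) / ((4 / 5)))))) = -14242525 / 100352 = -141.93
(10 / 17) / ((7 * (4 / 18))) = 45 / 119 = 0.38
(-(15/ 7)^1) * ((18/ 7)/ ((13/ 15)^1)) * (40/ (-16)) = 10125/ 637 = 15.89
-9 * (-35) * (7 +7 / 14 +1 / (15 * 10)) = 11823 / 5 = 2364.60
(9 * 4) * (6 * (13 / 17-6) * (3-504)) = 9631224 / 17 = 566542.59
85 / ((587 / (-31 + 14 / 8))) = -9945 / 2348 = -4.24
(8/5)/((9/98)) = 784/45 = 17.42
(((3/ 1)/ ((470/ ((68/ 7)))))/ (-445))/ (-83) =102/ 60758075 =0.00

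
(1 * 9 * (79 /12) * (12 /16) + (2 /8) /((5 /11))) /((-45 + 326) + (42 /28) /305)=219539 /1371304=0.16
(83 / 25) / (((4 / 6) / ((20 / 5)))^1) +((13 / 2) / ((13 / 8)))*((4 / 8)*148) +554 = 21748 / 25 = 869.92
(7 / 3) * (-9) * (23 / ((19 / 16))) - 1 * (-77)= -329.74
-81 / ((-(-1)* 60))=-27 / 20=-1.35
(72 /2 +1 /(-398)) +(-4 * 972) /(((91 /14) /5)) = -15287989 /5174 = -2954.77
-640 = -640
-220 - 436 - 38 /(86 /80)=-691.35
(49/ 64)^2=0.59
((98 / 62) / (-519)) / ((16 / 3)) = -49 / 85808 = -0.00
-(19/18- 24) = 413/18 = 22.94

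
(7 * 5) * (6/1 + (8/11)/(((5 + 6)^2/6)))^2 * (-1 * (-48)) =61209.22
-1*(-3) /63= 1 /21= 0.05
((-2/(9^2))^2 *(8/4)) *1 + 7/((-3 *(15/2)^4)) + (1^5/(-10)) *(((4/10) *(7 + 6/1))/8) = -2116517/32805000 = -0.06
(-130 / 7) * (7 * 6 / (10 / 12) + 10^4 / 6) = -669656 / 21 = -31888.38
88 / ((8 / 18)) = 198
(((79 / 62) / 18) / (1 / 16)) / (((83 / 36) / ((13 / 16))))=1027 / 2573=0.40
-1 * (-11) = 11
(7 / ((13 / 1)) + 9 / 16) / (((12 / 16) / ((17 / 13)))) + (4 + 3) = 18089 / 2028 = 8.92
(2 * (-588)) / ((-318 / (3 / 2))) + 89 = 5011 / 53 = 94.55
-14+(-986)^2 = 972182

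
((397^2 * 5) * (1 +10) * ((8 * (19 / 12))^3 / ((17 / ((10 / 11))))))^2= 186983642373199545760000 / 210681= 887520195808827306.50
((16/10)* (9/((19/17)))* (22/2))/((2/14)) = 94248/95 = 992.08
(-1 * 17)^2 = 289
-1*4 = -4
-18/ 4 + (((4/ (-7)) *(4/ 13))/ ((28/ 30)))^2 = -3623121/ 811538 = -4.46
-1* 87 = -87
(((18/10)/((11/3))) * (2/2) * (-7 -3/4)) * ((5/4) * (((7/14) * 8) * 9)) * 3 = -22599/44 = -513.61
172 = 172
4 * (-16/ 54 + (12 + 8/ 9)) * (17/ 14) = 11560/ 189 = 61.16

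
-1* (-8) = 8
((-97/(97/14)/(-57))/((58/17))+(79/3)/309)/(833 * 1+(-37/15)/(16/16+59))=8030000/42545624239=0.00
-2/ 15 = -0.13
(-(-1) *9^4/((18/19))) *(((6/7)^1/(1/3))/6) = 41553/14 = 2968.07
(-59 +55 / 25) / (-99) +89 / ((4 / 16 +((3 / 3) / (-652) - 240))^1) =2611742 / 12896235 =0.20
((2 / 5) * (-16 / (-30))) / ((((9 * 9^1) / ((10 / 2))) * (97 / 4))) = 64 / 117855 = 0.00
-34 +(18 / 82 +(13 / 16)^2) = -347631 / 10496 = -33.12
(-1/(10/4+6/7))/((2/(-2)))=14/47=0.30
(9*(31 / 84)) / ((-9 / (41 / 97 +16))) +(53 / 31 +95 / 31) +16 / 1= 1238813 / 84196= 14.71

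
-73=-73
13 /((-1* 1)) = -13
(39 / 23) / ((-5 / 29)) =-1131 / 115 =-9.83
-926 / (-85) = 926 / 85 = 10.89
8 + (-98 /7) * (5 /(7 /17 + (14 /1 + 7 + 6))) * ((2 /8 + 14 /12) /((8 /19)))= -13241 /22368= -0.59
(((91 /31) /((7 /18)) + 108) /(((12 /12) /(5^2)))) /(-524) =-5.51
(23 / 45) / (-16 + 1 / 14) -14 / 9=-15932 / 10035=-1.59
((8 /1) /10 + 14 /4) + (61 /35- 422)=-29117 /70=-415.96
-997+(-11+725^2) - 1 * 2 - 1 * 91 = 524524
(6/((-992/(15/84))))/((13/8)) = -15/22568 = -0.00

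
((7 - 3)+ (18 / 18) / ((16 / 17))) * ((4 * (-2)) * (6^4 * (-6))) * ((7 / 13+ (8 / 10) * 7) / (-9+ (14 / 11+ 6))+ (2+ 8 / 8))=-11337408 / 65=-174421.66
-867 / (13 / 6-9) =5202 / 41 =126.88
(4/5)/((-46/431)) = -862/115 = -7.50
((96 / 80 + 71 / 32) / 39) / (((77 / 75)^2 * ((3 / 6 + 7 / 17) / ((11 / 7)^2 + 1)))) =296405625 / 936639704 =0.32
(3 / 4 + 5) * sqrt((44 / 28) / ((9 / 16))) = 23 * sqrt(77) / 21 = 9.61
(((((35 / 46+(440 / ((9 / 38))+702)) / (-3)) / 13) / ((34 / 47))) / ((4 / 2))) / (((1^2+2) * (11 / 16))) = -99645922 / 4528953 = -22.00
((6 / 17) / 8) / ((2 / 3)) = 9 / 136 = 0.07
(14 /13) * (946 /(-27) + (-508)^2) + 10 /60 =195070013 /702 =277877.51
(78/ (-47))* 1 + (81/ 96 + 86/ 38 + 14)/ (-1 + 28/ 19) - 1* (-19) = 241189/ 4512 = 53.46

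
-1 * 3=-3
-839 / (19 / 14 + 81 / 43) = -505078 / 1951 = -258.88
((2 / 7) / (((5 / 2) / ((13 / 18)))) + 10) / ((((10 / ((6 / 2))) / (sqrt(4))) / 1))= 3176 / 525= 6.05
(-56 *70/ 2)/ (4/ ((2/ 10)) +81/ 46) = -12880/ 143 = -90.07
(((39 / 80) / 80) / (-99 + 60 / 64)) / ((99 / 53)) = -689 / 20710800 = -0.00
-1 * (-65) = 65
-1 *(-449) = 449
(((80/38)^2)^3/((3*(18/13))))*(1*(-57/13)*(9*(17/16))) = -2176000000/2476099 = -878.80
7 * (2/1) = 14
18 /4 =9 /2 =4.50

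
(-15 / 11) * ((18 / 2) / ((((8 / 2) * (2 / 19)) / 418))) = -48735 / 4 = -12183.75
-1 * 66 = -66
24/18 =4/3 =1.33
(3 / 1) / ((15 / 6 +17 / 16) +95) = 0.03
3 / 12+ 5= 21 / 4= 5.25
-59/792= -0.07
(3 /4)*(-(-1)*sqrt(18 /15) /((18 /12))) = sqrt(30) /10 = 0.55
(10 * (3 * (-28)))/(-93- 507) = 7/5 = 1.40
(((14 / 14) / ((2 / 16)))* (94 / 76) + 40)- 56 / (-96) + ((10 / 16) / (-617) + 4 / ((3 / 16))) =20203997 / 281352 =71.81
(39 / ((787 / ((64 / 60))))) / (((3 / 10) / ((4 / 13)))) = 128 / 2361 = 0.05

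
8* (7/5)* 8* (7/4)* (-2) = -1568/5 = -313.60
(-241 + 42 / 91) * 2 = -6254 / 13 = -481.08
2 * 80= 160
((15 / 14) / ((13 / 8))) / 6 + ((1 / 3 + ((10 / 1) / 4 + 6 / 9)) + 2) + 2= 1385 / 182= 7.61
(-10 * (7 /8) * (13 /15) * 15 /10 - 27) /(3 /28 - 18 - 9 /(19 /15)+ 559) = -0.07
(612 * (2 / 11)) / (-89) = -1224 / 979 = -1.25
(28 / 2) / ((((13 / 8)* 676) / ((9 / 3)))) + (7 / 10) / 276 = 247219 / 6063720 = 0.04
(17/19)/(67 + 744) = 17/15409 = 0.00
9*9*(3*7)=1701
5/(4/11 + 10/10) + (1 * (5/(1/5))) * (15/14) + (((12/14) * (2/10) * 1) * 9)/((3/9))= 7367/210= 35.08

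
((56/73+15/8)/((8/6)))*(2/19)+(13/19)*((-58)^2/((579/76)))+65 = 4719878287/12849168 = 367.33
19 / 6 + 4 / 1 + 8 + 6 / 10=473 / 30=15.77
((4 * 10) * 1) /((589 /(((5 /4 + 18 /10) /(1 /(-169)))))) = -20618 /589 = -35.01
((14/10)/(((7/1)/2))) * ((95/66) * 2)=1.15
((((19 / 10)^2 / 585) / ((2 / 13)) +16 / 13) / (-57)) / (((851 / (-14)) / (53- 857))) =-69737017 / 236471625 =-0.29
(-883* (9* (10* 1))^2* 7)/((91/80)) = -44014153.85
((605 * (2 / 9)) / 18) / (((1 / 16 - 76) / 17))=-32912 / 19683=-1.67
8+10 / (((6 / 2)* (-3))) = 6.89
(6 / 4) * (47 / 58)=141 / 116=1.22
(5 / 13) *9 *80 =3600 / 13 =276.92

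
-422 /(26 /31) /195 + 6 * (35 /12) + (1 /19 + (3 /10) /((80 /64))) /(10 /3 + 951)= 14.92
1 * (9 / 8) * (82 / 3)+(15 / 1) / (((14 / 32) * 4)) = 1101 / 28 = 39.32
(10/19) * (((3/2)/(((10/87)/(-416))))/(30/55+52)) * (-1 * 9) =2687256/5491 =489.39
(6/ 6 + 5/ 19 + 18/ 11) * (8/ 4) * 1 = 1212/ 209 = 5.80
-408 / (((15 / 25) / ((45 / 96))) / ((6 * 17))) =-32512.50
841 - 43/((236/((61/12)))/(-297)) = 1053581/944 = 1116.08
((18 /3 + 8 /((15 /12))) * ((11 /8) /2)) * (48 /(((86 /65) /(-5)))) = -66495 /43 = -1546.40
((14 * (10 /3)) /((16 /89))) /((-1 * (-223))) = 3115 /2676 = 1.16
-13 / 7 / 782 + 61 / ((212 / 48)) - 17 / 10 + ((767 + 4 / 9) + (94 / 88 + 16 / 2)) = 226508503079 / 287220780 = 788.62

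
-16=-16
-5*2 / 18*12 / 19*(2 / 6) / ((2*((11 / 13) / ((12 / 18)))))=-260 / 5643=-0.05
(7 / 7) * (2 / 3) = 2 / 3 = 0.67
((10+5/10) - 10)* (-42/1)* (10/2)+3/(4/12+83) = -26241/250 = -104.96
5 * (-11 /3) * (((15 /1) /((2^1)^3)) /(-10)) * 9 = 30.94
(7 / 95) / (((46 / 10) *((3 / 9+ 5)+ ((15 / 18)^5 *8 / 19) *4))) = 1701 / 638227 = 0.00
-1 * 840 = -840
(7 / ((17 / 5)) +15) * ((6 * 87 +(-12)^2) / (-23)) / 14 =-35.28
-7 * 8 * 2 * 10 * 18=-20160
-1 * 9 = -9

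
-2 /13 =-0.15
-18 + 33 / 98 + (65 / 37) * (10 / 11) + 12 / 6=-14.07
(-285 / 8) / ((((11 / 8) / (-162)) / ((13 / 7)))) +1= 600287 / 77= 7795.94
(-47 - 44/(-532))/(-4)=1560/133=11.73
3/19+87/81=632/513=1.23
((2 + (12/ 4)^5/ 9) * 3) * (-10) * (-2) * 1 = 1740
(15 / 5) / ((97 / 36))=108 / 97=1.11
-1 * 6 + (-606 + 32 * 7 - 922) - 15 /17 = -22285 /17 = -1310.88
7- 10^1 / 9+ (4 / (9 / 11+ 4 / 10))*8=19391 / 603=32.16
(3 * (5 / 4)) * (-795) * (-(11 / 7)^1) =131175 / 28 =4684.82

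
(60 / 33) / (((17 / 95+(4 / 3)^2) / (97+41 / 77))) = 128421000 / 1417031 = 90.63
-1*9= -9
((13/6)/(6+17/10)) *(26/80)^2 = 2197/73920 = 0.03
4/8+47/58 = 1.31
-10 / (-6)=1.67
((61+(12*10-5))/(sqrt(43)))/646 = 88*sqrt(43)/13889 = 0.04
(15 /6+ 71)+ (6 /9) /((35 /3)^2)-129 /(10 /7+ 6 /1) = 3576087 /63700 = 56.14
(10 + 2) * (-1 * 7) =-84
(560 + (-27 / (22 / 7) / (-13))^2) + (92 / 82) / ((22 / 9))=1881039973 / 3353636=560.90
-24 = -24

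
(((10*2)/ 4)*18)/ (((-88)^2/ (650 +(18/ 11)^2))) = 1776915/ 234256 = 7.59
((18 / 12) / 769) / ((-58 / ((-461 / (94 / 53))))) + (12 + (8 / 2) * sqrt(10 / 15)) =4 * sqrt(6) / 3 + 100695411 / 8385176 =15.27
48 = 48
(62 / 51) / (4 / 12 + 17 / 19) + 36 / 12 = 2374 / 595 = 3.99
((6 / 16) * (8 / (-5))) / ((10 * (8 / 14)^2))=-147 / 800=-0.18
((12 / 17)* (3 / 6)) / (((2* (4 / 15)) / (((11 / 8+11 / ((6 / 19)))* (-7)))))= -91245 / 544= -167.73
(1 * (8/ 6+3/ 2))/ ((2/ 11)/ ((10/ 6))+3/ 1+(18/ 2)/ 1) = 935/ 3996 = 0.23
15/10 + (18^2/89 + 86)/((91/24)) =25.14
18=18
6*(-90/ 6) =-90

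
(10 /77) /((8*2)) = 5 /616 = 0.01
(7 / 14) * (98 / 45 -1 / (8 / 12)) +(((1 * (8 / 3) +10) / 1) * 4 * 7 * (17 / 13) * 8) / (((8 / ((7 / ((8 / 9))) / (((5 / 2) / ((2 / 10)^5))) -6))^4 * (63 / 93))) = 197916677176654545567898493 / 114257812500000000000000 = 1732.19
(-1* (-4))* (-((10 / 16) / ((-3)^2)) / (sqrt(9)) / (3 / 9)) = -5 / 18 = -0.28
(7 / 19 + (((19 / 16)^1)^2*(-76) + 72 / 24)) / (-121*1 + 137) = -126225 / 19456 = -6.49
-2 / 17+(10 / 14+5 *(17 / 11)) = 10896 / 1309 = 8.32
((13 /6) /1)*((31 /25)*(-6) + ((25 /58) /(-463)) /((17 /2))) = -551938387 /34238850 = -16.12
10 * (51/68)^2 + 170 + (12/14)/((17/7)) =175.98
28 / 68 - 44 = -741 / 17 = -43.59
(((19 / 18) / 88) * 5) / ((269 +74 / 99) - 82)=95 / 297392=0.00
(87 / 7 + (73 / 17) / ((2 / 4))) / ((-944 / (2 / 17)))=-2501 / 954856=-0.00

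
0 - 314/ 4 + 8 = -141/ 2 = -70.50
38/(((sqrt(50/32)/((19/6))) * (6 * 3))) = 722/135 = 5.35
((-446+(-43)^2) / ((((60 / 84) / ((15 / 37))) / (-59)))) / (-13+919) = -579439 / 11174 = -51.86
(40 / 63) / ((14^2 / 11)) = 110 / 3087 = 0.04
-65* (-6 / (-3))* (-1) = 130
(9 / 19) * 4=36 / 19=1.89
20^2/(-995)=-80/199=-0.40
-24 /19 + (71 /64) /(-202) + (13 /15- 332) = -1224728459 /3684480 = -332.40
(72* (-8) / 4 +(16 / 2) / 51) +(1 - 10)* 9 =-11467 / 51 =-224.84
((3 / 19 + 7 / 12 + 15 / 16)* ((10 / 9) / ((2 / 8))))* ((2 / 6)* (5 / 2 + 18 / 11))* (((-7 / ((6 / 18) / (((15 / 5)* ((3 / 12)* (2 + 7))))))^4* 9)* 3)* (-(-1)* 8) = 23999244386124735 / 26752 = 897100941466.98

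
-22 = -22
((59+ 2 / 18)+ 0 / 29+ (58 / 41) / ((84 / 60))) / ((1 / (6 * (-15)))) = -1552940 / 287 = -5410.94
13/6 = 2.17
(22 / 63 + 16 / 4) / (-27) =-274 / 1701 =-0.16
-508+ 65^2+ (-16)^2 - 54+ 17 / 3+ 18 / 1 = 11828 / 3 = 3942.67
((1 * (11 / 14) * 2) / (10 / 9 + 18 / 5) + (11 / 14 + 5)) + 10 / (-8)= 3613 / 742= 4.87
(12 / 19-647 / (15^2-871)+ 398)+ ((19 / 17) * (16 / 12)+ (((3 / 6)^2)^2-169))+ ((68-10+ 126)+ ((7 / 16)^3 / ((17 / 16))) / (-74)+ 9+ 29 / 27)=70422487625 / 165210624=426.26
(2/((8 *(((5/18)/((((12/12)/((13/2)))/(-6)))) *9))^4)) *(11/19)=11/3516430320000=0.00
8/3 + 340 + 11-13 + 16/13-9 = 12983/39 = 332.90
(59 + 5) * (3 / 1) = 192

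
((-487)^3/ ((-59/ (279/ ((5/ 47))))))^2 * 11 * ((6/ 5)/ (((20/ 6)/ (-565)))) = -58976295761206433959223.69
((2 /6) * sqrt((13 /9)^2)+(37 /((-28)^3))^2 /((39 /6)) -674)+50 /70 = -56900230229917 /84571748352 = -672.80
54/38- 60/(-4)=312/19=16.42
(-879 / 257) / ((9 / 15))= -1465 / 257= -5.70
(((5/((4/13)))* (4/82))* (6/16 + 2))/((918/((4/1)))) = 1235/150552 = 0.01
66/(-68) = -33/34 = -0.97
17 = 17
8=8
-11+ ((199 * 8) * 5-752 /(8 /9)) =7103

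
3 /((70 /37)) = 111 /70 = 1.59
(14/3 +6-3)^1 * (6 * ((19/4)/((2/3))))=1311/4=327.75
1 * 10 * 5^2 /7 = 250 /7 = 35.71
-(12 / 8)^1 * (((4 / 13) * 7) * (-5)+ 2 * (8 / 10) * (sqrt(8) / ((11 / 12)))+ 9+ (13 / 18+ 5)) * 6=-1728 * sqrt(2) / 55 - 925 / 26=-80.01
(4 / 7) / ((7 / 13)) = 1.06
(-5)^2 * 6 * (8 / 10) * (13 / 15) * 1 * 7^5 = 1747928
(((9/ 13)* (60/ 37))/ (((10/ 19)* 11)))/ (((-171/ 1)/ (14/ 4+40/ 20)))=-3/ 481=-0.01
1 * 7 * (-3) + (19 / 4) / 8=-653 / 32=-20.41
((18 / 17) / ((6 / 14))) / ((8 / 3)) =0.93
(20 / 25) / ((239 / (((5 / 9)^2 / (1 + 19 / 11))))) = 22 / 58077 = 0.00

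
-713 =-713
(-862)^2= 743044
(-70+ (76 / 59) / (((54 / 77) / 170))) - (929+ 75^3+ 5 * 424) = -676518022 / 1593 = -424681.75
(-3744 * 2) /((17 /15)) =-112320 /17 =-6607.06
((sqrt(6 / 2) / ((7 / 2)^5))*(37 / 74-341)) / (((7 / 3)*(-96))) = 0.01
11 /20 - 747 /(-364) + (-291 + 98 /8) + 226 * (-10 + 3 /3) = -4204469 /1820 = -2310.15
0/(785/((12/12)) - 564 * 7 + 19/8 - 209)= 0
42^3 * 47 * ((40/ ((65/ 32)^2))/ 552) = 1188569088/ 19435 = 61156.11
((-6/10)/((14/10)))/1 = -3/7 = -0.43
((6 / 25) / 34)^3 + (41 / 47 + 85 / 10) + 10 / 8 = 153300958201 / 14431937500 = 10.62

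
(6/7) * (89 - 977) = -5328/7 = -761.14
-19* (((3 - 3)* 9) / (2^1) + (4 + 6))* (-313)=59470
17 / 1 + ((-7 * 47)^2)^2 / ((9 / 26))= 304618966259 / 9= 33846551806.56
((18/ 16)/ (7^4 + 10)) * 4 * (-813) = -1.52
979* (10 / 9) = 9790 / 9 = 1087.78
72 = 72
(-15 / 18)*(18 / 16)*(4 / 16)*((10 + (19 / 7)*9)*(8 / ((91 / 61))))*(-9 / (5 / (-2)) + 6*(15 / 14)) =-1190781 / 2744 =-433.96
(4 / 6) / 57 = 2 / 171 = 0.01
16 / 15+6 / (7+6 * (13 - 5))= 194 / 165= 1.18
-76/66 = -38/33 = -1.15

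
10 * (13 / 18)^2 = 845 / 162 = 5.22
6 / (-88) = -3 / 44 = -0.07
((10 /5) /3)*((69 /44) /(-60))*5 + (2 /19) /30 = -699 /8360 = -0.08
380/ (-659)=-380/ 659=-0.58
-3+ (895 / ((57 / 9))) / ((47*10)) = -4821 / 1786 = -2.70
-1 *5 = -5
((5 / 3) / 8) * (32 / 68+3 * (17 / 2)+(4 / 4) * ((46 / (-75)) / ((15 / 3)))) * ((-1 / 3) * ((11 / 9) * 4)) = -3625171 / 413100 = -8.78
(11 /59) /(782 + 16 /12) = 33 /138650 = 0.00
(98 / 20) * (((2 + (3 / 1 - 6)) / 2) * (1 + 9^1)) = -49 / 2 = -24.50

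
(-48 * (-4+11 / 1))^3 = -37933056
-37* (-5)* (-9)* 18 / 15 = -1998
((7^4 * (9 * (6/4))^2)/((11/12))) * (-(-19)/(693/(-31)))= -49092561/121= -405723.64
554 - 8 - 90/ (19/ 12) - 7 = 9161/ 19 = 482.16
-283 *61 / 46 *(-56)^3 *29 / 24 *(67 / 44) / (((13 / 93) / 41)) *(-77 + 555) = 55917355655182448 / 3289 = 17001324309876.09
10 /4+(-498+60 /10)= -979 /2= -489.50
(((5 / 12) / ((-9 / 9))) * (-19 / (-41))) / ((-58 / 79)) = 7505 / 28536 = 0.26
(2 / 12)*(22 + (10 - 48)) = -8 / 3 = -2.67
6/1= 6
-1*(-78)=78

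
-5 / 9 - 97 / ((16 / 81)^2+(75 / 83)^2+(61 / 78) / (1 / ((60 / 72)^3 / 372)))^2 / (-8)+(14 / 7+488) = 4542511970161901552156707789 / 8977954721654712393255681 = 505.96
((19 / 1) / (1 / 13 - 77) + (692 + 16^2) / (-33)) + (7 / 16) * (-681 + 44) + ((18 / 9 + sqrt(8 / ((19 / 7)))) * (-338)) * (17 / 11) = -29752559 / 22000 - 11492 * sqrt(266) / 209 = -2249.18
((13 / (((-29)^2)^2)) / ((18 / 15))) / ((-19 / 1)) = -65 / 80630034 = -0.00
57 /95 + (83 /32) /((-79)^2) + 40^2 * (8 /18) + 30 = 6665791159 /8987040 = 741.71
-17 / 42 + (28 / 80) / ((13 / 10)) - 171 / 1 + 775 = 164855 / 273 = 603.86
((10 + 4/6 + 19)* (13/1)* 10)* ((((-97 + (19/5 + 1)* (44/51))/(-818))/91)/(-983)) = -234159/47843593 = -0.00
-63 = -63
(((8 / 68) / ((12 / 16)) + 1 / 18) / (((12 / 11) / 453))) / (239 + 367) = 107965 / 741744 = 0.15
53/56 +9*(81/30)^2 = 93179/1400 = 66.56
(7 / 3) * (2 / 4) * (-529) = -617.17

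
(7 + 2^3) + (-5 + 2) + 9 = 21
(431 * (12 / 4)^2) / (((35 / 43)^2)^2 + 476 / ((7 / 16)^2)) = 30943567851 / 19841664061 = 1.56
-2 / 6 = -1 / 3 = -0.33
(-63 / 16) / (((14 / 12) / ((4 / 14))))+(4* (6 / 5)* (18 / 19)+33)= 97311 / 2660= 36.58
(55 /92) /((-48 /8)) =-0.10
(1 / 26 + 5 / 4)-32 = -1597 / 52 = -30.71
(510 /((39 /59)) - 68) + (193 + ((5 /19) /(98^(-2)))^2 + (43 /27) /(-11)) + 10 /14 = 62330863506257 /9756747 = 6388488.24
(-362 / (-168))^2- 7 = -16631 / 7056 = -2.36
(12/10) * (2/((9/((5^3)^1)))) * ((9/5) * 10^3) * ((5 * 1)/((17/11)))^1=3300000/17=194117.65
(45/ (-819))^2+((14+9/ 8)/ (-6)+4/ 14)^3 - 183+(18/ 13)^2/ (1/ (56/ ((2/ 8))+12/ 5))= 7689037521853/ 32053432320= 239.88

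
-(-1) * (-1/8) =-1/8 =-0.12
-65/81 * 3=-65/27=-2.41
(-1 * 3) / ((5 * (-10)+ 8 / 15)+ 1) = 45 / 727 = 0.06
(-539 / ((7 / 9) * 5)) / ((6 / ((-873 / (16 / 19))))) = 3831597 / 160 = 23947.48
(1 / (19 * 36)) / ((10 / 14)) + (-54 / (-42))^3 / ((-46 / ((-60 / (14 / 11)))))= 411761261 / 188862660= 2.18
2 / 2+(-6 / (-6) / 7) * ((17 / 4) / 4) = 129 / 112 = 1.15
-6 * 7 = -42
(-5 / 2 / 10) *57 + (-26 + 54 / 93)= -4919 / 124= -39.67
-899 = -899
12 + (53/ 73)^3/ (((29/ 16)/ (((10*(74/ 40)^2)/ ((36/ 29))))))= 623950973/ 35011530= 17.82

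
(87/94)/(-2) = -87/188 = -0.46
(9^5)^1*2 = 118098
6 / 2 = 3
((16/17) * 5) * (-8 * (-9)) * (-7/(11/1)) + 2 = -213.61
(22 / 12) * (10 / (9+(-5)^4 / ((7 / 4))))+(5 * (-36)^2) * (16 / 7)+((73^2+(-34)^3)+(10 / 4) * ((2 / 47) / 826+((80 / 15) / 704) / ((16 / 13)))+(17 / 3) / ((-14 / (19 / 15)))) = -5491684533570203 / 286562263680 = -19164.02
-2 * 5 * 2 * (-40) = 800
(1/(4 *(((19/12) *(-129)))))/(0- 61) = 1/49837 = 0.00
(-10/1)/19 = -10/19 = -0.53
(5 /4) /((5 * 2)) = 1 /8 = 0.12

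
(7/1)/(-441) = -1/63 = -0.02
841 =841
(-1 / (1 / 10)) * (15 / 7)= -21.43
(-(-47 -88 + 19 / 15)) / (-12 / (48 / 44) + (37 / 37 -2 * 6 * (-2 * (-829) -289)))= -1003 / 123285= -0.01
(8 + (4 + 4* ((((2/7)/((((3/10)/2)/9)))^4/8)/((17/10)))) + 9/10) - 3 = 10372040883/408170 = 25411.08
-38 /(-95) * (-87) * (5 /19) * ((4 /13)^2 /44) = -696 /35321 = -0.02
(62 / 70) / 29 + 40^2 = 1624031 / 1015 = 1600.03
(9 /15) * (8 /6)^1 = 4 /5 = 0.80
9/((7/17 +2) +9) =0.79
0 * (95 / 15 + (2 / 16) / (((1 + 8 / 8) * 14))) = 0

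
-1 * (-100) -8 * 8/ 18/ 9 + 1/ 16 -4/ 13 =1674013/ 16848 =99.36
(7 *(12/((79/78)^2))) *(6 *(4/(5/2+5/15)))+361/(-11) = 771211687/1167067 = 660.81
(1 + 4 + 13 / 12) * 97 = 7081 / 12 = 590.08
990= 990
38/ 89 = 0.43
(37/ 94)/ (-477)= -37/ 44838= -0.00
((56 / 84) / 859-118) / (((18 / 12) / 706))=-429366608 / 7731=-55538.30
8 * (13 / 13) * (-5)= -40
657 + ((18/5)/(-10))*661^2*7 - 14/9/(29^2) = -208220147612/189225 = -1100383.92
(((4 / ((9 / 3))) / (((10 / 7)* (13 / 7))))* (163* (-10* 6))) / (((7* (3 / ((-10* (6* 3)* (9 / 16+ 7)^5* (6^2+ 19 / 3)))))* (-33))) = -1708415630298685 / 1277952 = -1336838653.02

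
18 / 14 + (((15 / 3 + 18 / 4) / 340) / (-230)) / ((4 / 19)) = 5627873 / 4379200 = 1.29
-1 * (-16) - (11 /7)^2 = 13.53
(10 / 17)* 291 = 2910 / 17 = 171.18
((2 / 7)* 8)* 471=7536 / 7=1076.57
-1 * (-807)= 807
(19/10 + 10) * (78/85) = 273/25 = 10.92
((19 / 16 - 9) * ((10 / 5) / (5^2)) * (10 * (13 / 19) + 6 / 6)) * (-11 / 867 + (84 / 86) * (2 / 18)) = -0.47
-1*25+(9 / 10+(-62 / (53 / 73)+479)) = 195837 / 530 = 369.50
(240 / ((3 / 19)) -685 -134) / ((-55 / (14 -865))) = 596551 / 55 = 10846.38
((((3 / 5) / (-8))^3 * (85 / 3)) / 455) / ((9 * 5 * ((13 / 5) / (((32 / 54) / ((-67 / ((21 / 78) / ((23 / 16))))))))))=17 / 45705289500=0.00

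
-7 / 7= -1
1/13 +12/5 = 161/65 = 2.48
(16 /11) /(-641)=-16 /7051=-0.00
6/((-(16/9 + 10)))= -27/53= -0.51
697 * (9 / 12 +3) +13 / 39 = 31369 / 12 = 2614.08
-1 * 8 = -8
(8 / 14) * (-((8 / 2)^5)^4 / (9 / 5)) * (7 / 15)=-4398046511104 / 27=-162890611522.37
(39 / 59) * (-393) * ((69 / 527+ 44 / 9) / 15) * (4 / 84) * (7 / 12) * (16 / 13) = -12475916 / 4197555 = -2.97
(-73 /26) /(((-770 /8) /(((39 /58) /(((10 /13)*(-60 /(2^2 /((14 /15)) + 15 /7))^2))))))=25623 /87533600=0.00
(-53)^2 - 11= 2798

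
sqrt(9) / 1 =3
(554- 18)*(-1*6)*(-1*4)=12864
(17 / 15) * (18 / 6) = 17 / 5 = 3.40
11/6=1.83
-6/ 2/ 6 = -0.50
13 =13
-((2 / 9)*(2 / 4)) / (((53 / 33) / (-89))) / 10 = 979 / 1590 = 0.62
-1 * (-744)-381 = 363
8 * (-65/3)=-520/3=-173.33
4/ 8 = 1/ 2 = 0.50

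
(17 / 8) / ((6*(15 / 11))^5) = 2737867 / 47239200000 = 0.00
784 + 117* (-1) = 667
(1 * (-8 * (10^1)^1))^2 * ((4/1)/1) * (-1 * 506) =-12953600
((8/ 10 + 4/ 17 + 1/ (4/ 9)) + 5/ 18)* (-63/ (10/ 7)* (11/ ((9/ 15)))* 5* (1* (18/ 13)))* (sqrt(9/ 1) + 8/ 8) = -17630151/ 221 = -79774.44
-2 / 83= -0.02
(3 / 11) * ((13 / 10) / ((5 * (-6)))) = -13 / 1100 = -0.01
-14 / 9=-1.56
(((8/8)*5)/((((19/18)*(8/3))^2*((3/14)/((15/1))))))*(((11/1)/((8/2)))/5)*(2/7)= 40095/5776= 6.94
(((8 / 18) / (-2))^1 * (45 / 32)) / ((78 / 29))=-145 / 1248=-0.12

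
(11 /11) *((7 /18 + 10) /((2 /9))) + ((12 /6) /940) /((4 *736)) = 64687041 /1383680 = 46.75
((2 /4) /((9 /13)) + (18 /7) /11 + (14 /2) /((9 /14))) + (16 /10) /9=83317 /6930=12.02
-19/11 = -1.73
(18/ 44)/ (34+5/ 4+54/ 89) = 534/ 46805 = 0.01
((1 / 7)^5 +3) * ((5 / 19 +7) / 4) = 1739559 / 319333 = 5.45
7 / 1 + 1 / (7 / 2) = 51 / 7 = 7.29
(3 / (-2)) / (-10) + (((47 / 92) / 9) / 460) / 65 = 3713627 / 24757200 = 0.15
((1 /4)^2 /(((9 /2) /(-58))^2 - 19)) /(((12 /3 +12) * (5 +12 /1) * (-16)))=841 /1112297216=0.00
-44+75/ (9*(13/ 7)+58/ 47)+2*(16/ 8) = -42305/ 1181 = -35.82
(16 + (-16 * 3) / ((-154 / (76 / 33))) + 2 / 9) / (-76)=-64567 / 289674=-0.22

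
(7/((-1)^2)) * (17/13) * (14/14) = 119/13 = 9.15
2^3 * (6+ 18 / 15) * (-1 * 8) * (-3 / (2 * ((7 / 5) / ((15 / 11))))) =51840 / 77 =673.25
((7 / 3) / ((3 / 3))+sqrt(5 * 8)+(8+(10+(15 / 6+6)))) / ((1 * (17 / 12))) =24 * sqrt(10) / 17+346 / 17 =24.82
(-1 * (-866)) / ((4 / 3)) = 1299 / 2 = 649.50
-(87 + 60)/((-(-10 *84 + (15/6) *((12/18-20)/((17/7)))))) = -153/895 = -0.17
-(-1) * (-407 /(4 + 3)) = -407 /7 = -58.14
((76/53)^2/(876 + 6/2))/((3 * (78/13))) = 2888/22221999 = 0.00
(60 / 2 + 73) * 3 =309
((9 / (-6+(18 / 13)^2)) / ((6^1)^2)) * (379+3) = -32279 / 1380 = -23.39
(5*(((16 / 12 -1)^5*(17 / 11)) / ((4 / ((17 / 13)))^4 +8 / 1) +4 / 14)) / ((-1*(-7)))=213349321315 / 1045168168968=0.20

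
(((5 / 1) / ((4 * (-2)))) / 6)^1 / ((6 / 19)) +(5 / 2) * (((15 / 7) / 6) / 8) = -55 / 252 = -0.22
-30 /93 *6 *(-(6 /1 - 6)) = 0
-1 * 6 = -6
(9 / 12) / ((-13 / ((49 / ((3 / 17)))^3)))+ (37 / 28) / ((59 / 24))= -238717834885 / 193284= -1235062.58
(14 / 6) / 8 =7 / 24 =0.29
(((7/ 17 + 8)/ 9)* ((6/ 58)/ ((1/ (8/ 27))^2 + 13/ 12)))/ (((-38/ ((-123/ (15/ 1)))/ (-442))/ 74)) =-360973184/ 6598225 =-54.71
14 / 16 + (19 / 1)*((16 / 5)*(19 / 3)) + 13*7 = 57233 / 120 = 476.94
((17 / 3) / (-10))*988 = -8398 / 15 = -559.87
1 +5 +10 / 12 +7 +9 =137 / 6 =22.83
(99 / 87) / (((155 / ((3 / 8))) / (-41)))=-4059 / 35960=-0.11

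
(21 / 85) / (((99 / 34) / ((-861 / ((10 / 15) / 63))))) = -379701 / 55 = -6903.65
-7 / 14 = -1 / 2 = -0.50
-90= -90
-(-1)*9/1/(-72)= -1/8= -0.12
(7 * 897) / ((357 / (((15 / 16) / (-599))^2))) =67275 / 1561501952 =0.00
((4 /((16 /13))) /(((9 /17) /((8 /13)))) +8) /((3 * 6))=53 /81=0.65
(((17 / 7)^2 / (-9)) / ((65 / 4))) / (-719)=1156 / 20610135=0.00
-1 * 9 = -9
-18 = -18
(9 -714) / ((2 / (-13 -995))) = 355320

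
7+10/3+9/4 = 151/12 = 12.58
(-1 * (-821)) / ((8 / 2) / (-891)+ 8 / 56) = 5120577 / 863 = 5933.46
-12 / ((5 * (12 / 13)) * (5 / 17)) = -221 / 25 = -8.84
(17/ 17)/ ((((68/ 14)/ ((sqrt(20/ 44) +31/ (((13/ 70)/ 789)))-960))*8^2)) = 7*sqrt(55)/ 23936 +5948775/ 14144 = 420.59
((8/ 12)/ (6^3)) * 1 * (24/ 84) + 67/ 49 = 10861/ 7938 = 1.37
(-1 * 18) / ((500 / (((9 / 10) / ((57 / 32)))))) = -216 / 11875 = -0.02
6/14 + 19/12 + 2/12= 61/28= 2.18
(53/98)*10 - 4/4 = 216/49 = 4.41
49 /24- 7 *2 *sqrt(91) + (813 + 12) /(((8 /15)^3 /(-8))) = -8352733 /192- 14 *sqrt(91) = -43637.37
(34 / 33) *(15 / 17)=10 / 11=0.91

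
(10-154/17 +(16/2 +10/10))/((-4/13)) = -2197/68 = -32.31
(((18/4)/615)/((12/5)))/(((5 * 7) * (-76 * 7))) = -1/6107360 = -0.00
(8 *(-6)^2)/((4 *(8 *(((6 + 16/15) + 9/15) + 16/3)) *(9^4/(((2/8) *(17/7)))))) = 17/265356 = 0.00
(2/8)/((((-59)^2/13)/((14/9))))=91/62658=0.00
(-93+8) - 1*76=-161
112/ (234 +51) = 112/ 285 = 0.39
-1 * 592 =-592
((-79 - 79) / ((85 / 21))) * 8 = -26544 / 85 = -312.28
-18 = -18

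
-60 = -60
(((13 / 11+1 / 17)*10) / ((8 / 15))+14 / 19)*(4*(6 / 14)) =1023216 / 24871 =41.14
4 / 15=0.27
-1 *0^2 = 0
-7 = -7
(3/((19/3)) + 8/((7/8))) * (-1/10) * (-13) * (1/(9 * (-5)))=-16627/59850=-0.28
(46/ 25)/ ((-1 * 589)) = -46/ 14725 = -0.00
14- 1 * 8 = 6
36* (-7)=-252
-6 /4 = -1.50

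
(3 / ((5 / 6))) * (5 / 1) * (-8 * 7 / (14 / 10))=-720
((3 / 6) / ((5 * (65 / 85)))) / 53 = 17 / 6890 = 0.00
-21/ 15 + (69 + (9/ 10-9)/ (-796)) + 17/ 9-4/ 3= 4883393/ 71640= 68.17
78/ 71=1.10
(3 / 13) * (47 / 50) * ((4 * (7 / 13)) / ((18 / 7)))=2303 / 12675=0.18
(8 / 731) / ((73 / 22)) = 176 / 53363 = 0.00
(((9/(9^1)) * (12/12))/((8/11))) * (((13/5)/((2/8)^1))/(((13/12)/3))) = 198/5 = 39.60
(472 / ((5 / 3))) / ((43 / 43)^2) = 1416 / 5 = 283.20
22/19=1.16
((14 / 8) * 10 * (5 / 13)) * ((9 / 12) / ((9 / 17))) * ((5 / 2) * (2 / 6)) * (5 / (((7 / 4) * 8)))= 10625 / 3744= 2.84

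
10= 10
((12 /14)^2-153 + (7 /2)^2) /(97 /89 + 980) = -2442427 /17114132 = -0.14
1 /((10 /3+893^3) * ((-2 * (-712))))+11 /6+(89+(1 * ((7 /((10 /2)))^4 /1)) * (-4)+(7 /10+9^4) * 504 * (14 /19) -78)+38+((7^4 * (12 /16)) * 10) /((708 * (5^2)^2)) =15581891551997214557844667 /6394292627444670000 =2436843.68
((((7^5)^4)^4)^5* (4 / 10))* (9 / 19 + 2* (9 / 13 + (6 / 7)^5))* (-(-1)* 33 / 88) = 225759201881262613310220617694893946073458133089377133587591369661433704329594202362890422763317069147334711736350937274661560630143702302764462058455568478615403244069220851430194996333886819284442555657140601656352713262219639806710982275001240189810939746051579507150194832869277495954822763085733139260524330690214037111491392731544459553 / 4940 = 45700243295802148443364500000000000000000000000000000000000000000000000000000000000000000000000000000000000000000000000000000000000000000000000000000000000000000000000000000000000000000000000000000000000000000000000000000000000000000000000000000000000000000000000000000000000000000000000000000000000000000000000000000000000000000000000000.00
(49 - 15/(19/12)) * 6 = 4506/19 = 237.16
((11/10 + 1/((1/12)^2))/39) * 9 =4353/130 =33.48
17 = 17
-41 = -41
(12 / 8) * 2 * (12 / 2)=18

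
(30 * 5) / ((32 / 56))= 525 / 2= 262.50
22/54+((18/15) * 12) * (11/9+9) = 147.61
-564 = -564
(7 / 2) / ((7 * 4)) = 1 / 8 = 0.12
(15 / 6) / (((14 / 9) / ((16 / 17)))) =180 / 119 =1.51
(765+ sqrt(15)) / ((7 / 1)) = sqrt(15) / 7+ 765 / 7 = 109.84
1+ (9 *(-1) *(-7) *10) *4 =2521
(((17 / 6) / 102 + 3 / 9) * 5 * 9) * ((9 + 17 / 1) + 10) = 585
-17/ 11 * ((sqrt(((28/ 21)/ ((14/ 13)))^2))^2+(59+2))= -42619/ 441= -96.64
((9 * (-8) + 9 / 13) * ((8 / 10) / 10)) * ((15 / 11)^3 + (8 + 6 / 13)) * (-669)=47203086582 / 1124695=41969.68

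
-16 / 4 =-4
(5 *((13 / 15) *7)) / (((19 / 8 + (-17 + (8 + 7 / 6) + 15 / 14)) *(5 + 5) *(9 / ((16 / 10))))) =-20384 / 165825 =-0.12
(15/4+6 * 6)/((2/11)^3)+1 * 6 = 211821/32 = 6619.41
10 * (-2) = -20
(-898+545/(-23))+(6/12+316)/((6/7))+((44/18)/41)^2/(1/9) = -768886897/1391868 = -552.41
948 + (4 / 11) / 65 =677824 / 715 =948.01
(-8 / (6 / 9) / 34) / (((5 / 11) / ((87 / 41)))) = -5742 / 3485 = -1.65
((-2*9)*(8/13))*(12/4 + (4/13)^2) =-75312/2197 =-34.28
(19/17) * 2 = 38/17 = 2.24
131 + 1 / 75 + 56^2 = 245026 / 75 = 3267.01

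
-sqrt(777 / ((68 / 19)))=-sqrt(250971) / 34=-14.73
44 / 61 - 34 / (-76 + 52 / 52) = 5374 / 4575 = 1.17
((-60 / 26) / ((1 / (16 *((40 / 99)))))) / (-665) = 1280 / 57057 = 0.02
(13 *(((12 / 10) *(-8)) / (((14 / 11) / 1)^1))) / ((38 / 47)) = -80652 / 665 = -121.28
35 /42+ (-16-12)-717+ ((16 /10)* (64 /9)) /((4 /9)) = -21557 /30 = -718.57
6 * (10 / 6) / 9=10 / 9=1.11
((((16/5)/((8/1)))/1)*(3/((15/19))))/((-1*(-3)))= 38/75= 0.51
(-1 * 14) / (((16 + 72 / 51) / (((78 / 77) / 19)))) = -663 / 15466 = -0.04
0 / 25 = 0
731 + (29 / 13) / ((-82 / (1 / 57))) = 44416993 / 60762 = 731.00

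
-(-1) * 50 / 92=25 / 46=0.54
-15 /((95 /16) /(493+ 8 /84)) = -8720 /7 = -1245.71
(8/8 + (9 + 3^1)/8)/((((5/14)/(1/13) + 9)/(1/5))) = 7/191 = 0.04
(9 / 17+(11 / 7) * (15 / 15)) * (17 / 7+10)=26.11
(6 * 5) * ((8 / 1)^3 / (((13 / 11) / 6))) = 1013760 / 13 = 77981.54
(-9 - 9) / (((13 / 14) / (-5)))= 1260 / 13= 96.92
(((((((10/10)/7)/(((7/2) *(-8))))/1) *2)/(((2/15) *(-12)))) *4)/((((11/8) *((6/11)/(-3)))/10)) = -50/49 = -1.02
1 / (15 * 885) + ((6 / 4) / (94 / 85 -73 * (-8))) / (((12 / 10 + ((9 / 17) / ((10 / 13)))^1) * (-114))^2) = 1234236124331 / 16372459599165900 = 0.00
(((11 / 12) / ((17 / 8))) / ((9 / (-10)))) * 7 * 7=-10780 / 459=-23.49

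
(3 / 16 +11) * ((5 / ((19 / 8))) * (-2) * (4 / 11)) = -17.13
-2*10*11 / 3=-220 / 3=-73.33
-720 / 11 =-65.45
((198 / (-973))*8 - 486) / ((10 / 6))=-1423386 / 4865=-292.58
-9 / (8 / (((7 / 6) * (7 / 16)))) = -147 / 256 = -0.57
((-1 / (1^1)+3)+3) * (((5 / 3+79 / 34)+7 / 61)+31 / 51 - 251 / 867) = 22.12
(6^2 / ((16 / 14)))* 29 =1827 / 2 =913.50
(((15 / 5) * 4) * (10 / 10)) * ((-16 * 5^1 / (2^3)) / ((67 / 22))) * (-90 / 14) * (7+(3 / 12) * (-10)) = 534600 / 469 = 1139.87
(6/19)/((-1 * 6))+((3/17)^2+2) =10864/5491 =1.98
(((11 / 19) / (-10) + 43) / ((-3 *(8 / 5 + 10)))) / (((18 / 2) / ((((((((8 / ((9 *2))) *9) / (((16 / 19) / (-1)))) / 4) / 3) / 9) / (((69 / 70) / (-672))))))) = -1998955 / 486243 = -4.11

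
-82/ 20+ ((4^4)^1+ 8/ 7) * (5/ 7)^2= 435937/ 3430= 127.10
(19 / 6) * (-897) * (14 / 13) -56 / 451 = -1379665 / 451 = -3059.12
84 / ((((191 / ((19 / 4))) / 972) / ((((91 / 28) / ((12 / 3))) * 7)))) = 11548.54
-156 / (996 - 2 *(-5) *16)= -39 / 289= -0.13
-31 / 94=-0.33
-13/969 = -0.01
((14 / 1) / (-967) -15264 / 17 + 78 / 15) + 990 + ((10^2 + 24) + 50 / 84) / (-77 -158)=15701699029 / 162252930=96.77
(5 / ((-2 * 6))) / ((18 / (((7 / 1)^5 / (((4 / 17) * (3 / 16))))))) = -1428595 / 162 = -8818.49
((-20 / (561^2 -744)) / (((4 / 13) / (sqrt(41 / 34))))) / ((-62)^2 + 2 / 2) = -13 *sqrt(1394) / 8209242642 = -0.00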